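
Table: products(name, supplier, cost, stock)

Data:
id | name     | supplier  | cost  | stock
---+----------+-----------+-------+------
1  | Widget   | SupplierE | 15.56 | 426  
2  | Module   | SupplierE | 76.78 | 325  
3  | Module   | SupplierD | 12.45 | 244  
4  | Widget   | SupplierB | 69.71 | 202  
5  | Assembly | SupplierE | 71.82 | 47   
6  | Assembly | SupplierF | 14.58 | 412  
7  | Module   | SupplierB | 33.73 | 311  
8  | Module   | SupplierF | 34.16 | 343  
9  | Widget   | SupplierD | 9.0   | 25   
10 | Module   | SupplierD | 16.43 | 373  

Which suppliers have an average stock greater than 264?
SELECT supplier, AVG(stock)
FROM products
GROUP BY supplier
HAVING AVG(stock) > 264

Result:
  SupplierE: avg=266.00
  SupplierF: avg=377.50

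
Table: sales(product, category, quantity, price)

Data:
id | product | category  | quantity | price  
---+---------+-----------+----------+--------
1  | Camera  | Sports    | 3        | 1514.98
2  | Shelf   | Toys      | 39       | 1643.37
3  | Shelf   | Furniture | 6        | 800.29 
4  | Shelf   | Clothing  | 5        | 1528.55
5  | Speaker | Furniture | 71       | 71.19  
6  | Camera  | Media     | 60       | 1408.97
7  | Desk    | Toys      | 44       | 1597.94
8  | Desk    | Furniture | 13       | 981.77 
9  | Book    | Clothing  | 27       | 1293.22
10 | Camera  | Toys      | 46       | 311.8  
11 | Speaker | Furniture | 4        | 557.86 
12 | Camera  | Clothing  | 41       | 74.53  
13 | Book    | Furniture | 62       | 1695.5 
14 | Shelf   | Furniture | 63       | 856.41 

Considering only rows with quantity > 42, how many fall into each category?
SELECT category, COUNT(*)
FROM sales
WHERE quantity > 42
GROUP BY category

Note: WHERE filters rows before grouping.

Result:
  Furniture: 3
  Media: 1
  Toys: 2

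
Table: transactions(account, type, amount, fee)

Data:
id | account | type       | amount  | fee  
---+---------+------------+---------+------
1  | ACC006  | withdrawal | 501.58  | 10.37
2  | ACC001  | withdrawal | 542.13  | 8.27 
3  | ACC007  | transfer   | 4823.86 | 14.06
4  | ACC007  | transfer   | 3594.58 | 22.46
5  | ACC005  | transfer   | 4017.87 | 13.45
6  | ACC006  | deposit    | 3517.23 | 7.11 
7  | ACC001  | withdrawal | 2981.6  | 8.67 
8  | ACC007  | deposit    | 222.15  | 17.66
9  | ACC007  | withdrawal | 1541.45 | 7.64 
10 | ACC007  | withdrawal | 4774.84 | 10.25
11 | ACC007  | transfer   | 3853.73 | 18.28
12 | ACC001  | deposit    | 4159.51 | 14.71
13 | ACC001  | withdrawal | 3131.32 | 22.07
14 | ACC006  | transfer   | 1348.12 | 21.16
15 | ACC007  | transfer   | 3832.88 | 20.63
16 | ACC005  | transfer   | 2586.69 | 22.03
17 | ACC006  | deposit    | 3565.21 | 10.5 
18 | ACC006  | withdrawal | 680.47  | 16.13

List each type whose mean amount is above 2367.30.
SELECT type, AVG(amount)
FROM transactions
GROUP BY type
HAVING AVG(amount) > 2367.30

Result:
  deposit: avg=2866.03
  transfer: avg=3436.82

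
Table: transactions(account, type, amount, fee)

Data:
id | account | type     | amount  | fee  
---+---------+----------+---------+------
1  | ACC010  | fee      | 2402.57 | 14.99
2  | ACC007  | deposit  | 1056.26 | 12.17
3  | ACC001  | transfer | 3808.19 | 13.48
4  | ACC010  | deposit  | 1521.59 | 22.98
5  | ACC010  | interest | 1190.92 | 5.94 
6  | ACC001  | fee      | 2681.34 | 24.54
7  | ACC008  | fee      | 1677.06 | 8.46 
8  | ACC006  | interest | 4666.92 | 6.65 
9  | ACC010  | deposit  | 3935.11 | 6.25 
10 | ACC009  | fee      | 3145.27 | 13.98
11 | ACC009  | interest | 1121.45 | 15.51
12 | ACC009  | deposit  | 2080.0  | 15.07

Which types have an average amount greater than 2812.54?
SELECT type, AVG(amount)
FROM transactions
GROUP BY type
HAVING AVG(amount) > 2812.54

Result:
  transfer: avg=3808.19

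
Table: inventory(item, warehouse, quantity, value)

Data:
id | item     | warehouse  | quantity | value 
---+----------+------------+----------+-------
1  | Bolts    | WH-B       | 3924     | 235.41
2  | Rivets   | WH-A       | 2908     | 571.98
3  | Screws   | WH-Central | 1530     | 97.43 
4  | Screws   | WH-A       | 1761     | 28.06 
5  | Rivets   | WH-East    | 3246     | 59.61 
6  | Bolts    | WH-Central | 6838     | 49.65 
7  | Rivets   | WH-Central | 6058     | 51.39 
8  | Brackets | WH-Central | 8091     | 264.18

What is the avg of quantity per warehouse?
SELECT warehouse, AVG(quantity) as result
FROM inventory
GROUP BY warehouse

Result:
  WH-A: 2334.50
  WH-B: 3924.00
  WH-Central: 5629.25
  WH-East: 3246.00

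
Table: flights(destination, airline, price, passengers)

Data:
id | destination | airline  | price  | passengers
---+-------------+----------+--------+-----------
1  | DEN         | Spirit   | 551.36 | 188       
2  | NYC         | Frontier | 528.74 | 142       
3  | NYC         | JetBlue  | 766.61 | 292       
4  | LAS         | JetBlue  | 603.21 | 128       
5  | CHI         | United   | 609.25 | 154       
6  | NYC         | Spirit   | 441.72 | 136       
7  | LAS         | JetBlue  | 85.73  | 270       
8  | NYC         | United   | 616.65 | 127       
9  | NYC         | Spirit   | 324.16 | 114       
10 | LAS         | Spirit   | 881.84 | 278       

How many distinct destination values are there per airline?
SELECT airline, COUNT(DISTINCT destination)
FROM flights
GROUP BY airline

Result:
  Frontier: 1 distinct
  JetBlue: 2 distinct
  Spirit: 3 distinct
  United: 2 distinct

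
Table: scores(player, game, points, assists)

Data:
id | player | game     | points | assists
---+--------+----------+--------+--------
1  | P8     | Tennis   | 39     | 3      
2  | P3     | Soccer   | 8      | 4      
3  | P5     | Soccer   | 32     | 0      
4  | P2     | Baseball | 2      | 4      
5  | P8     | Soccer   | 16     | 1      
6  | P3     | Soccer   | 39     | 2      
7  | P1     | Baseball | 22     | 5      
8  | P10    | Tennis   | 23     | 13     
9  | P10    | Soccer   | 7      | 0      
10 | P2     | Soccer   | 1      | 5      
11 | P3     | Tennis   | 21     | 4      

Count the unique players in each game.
SELECT game, COUNT(DISTINCT player)
FROM scores
GROUP BY game

Result:
  Baseball: 2 distinct
  Soccer: 5 distinct
  Tennis: 3 distinct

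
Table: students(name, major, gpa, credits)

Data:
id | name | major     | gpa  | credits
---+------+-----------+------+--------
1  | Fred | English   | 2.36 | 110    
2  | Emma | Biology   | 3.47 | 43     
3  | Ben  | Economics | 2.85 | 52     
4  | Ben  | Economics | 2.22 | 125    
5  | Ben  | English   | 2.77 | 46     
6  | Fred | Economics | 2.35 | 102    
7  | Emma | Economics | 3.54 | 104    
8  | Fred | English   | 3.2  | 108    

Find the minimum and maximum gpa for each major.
SELECT major, MIN(gpa), MAX(gpa)
FROM students
GROUP BY major

Result:
  Biology: min=3.47, max=3.47
  Economics: min=2.22, max=3.54
  English: min=2.36, max=3.20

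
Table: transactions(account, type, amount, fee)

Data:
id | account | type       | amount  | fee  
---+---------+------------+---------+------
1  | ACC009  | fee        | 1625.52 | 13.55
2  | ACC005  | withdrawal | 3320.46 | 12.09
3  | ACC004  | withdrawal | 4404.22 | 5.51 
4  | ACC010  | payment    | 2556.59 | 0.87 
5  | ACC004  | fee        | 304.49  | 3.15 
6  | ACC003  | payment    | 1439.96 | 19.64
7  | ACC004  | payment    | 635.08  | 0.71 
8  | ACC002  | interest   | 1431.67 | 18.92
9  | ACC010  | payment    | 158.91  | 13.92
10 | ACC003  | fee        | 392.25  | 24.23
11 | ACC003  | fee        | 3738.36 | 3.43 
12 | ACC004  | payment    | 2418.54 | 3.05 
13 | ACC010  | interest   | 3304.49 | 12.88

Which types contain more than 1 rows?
SELECT type, COUNT(*) as cnt
FROM transactions
GROUP BY type
HAVING COUNT(*) > 1

Result:
  fee: 4
  interest: 2
  payment: 5
  withdrawal: 2

Note: HAVING filters groups after aggregation, WHERE filters rows before.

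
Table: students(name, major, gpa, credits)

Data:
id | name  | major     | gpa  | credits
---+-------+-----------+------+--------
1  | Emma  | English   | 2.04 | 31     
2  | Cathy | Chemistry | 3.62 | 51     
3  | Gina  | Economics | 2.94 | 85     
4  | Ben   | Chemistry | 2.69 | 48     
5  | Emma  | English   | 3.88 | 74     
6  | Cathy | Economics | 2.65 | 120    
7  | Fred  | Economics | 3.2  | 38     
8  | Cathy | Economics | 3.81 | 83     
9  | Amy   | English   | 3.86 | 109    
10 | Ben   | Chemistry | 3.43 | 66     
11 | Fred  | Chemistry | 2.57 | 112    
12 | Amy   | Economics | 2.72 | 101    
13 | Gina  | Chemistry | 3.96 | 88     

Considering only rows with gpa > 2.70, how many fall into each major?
SELECT major, COUNT(*)
FROM students
WHERE gpa > 2.70
GROUP BY major

Note: WHERE filters rows before grouping.

Result:
  Chemistry: 3
  Economics: 4
  English: 2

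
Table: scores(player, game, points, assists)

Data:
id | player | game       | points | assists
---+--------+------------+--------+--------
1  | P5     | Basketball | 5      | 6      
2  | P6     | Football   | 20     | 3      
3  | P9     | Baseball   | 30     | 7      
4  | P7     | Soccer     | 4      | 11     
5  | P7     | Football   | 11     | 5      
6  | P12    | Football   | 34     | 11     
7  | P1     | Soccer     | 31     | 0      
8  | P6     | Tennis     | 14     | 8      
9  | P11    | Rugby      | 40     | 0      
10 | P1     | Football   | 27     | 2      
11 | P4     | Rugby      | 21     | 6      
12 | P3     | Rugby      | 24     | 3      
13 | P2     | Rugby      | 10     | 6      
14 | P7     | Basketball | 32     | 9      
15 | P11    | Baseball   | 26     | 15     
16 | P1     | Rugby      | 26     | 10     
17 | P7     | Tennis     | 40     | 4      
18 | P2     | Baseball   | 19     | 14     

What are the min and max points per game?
SELECT game, MIN(points), MAX(points)
FROM scores
GROUP BY game

Result:
  Baseball: min=19, max=30
  Basketball: min=5, max=32
  Football: min=11, max=34
  Rugby: min=10, max=40
  Soccer: min=4, max=31
  Tennis: min=14, max=40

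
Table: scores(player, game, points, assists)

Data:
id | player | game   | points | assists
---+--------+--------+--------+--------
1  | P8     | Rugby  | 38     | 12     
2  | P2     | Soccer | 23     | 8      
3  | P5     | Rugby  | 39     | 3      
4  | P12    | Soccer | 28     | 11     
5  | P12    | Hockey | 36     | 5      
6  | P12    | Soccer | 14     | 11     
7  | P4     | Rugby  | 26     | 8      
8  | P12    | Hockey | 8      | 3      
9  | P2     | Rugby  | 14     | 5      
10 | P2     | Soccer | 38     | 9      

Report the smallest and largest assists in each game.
SELECT game, MIN(assists), MAX(assists)
FROM scores
GROUP BY game

Result:
  Hockey: min=3, max=5
  Rugby: min=3, max=12
  Soccer: min=8, max=11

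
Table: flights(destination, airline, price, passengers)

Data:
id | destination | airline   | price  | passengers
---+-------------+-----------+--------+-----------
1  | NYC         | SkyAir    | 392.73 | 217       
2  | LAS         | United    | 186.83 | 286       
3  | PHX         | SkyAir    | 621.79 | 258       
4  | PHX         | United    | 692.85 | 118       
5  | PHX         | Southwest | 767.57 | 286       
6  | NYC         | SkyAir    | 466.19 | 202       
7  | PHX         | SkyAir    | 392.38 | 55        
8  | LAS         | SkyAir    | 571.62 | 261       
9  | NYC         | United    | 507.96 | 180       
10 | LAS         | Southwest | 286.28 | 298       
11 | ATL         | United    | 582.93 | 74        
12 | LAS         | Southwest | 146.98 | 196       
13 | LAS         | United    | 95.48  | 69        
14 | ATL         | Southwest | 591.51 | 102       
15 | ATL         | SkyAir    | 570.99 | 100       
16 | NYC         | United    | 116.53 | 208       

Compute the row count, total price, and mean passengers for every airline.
SELECT airline,
       COUNT(*) as cnt,
       SUM(price) as total_price,
       AVG(passengers) as avg_passengers
FROM flights
GROUP BY airline

Result:
  SkyAir: 6 records, 3015.70 total price, 182.17 avg passengers
  Southwest: 4 records, 1792.34 total price, 220.50 avg passengers
  United: 6 records, 2182.58 total price, 155.83 avg passengers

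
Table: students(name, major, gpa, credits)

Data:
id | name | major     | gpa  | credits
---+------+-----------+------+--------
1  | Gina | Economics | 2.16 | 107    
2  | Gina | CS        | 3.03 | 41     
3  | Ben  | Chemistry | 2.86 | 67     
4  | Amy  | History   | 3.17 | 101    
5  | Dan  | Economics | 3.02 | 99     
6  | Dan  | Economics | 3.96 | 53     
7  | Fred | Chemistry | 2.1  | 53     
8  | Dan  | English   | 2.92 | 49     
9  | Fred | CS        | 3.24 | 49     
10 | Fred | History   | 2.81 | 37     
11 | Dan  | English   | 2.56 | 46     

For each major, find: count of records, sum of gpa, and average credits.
SELECT major,
       COUNT(*) as cnt,
       SUM(gpa) as total_gpa,
       AVG(credits) as avg_credits
FROM students
GROUP BY major

Result:
  CS: 2 records, 6.27 total gpa, 45.00 avg credits
  Chemistry: 2 records, 4.96 total gpa, 60.00 avg credits
  Economics: 3 records, 9.14 total gpa, 86.33 avg credits
  English: 2 records, 5.48 total gpa, 47.50 avg credits
  History: 2 records, 5.98 total gpa, 69.00 avg credits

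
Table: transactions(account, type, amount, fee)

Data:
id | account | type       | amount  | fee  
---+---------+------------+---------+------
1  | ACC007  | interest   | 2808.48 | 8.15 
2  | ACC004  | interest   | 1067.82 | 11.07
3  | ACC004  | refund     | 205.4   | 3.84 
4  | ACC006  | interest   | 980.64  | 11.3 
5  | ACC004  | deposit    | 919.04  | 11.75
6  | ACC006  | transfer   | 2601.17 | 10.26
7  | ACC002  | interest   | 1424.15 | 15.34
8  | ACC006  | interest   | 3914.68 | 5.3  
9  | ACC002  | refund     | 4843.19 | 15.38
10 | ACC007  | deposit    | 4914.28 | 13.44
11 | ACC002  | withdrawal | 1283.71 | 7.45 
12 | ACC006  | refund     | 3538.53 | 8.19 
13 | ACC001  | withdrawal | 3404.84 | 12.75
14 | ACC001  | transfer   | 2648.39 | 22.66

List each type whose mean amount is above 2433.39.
SELECT type, AVG(amount)
FROM transactions
GROUP BY type
HAVING AVG(amount) > 2433.39

Result:
  deposit: avg=2916.66
  refund: avg=2862.37
  transfer: avg=2624.78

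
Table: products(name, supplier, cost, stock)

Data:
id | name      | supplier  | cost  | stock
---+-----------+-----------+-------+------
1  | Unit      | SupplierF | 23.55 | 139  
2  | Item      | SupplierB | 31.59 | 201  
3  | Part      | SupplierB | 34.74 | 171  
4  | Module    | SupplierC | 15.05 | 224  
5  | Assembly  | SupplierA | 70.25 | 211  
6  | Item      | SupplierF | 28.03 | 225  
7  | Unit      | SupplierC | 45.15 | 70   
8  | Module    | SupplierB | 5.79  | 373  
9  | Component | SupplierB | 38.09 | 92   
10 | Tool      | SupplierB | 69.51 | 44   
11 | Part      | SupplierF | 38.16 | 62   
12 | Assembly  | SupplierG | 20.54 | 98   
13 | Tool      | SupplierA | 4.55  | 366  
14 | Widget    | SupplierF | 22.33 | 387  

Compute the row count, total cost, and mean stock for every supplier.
SELECT supplier,
       COUNT(*) as cnt,
       SUM(cost) as total_cost,
       AVG(stock) as avg_stock
FROM products
GROUP BY supplier

Result:
  SupplierA: 2 records, 74.80 total cost, 288.50 avg stock
  SupplierB: 5 records, 179.72 total cost, 176.20 avg stock
  SupplierC: 2 records, 60.20 total cost, 147.00 avg stock
  SupplierF: 4 records, 112.07 total cost, 203.25 avg stock
  SupplierG: 1 records, 20.54 total cost, 98.00 avg stock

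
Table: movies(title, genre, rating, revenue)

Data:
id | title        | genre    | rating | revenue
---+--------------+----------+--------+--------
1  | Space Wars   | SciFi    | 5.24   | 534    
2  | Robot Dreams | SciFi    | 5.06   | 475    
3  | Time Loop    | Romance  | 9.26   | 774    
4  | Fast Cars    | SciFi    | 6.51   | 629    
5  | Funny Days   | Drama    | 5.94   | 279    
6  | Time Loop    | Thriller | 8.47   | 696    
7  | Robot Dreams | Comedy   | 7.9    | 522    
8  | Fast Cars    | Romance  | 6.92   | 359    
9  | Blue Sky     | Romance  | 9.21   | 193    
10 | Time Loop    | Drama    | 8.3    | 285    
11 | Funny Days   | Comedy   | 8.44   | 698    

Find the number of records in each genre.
SELECT genre, COUNT(*) as count
FROM movies
GROUP BY genre

Result:
  Comedy: 2
  Drama: 2
  Romance: 3
  SciFi: 3
  Thriller: 1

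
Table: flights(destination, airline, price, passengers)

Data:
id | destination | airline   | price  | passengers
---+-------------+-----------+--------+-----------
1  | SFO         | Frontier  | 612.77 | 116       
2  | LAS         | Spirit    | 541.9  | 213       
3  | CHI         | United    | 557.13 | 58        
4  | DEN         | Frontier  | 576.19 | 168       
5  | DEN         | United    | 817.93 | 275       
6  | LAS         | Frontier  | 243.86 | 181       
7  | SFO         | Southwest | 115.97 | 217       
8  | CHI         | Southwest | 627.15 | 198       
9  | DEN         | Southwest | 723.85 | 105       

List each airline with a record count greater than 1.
SELECT airline, COUNT(*) as cnt
FROM flights
GROUP BY airline
HAVING COUNT(*) > 1

Result:
  Frontier: 3
  Southwest: 3
  United: 2

Note: HAVING filters groups after aggregation, WHERE filters rows before.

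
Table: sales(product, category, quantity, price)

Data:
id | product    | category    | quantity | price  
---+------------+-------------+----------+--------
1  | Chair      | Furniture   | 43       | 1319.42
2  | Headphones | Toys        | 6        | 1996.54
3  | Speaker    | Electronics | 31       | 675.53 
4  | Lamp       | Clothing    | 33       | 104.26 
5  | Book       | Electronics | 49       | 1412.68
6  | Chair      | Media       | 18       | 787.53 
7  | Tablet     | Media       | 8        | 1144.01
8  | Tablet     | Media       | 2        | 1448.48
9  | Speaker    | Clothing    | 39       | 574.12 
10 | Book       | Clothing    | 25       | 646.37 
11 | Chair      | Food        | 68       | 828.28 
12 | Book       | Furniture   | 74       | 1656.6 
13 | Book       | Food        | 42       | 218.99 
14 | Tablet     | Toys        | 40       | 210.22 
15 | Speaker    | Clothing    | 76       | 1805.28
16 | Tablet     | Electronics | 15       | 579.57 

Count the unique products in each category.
SELECT category, COUNT(DISTINCT product)
FROM sales
GROUP BY category

Result:
  Clothing: 3 distinct
  Electronics: 3 distinct
  Food: 2 distinct
  Furniture: 2 distinct
  Media: 2 distinct
  Toys: 2 distinct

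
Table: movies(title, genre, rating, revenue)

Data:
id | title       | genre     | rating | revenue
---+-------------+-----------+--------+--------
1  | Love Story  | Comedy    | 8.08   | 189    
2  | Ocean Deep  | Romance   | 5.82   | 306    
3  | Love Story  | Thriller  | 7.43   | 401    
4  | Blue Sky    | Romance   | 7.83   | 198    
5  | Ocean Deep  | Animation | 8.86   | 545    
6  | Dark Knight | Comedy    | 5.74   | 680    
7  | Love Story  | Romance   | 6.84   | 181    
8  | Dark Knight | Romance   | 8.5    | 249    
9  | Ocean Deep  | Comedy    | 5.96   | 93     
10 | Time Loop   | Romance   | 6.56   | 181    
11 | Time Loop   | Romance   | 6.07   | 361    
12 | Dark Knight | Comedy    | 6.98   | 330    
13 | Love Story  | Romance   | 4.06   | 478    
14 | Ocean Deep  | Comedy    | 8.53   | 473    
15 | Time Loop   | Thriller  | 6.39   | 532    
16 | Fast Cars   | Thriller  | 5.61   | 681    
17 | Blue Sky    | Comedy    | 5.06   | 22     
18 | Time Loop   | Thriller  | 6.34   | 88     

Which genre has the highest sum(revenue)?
SELECT genre, SUM(revenue) as val
FROM movies
GROUP BY genre
ORDER BY val DESC
LIMIT 1

Result: Romance with sum(revenue) = 1954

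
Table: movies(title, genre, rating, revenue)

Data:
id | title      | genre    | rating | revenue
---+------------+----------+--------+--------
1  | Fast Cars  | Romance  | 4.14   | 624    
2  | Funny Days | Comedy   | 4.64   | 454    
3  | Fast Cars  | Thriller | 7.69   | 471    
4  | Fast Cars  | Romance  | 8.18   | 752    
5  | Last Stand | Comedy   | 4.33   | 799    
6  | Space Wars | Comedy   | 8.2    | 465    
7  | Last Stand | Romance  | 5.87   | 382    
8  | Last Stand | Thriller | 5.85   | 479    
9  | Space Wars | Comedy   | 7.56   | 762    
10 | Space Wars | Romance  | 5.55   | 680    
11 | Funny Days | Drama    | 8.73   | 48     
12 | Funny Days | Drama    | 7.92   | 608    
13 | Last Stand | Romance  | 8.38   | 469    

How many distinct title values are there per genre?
SELECT genre, COUNT(DISTINCT title)
FROM movies
GROUP BY genre

Result:
  Comedy: 3 distinct
  Drama: 1 distinct
  Romance: 3 distinct
  Thriller: 2 distinct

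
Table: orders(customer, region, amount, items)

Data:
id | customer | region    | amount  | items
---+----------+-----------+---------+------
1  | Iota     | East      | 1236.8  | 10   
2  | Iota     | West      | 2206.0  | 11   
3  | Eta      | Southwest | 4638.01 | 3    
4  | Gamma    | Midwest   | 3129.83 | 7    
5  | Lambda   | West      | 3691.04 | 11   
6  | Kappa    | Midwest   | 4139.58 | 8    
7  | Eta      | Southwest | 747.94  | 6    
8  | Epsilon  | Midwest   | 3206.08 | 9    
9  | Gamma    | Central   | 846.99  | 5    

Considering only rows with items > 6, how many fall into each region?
SELECT region, COUNT(*)
FROM orders
WHERE items > 6
GROUP BY region

Note: WHERE filters rows before grouping.

Result:
  East: 1
  Midwest: 3
  West: 2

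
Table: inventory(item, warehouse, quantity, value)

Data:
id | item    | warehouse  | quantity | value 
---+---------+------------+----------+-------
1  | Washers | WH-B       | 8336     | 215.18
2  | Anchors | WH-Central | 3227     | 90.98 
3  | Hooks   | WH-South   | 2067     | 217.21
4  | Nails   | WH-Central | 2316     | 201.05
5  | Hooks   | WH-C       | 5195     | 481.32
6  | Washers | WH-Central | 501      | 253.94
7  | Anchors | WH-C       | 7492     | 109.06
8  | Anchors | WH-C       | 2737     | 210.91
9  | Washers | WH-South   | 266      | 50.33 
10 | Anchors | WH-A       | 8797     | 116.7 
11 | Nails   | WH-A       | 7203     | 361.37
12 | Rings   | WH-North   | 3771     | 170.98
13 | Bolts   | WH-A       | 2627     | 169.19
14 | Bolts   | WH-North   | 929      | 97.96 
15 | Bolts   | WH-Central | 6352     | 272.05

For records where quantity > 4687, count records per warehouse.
SELECT warehouse, COUNT(*)
FROM inventory
WHERE quantity > 4687
GROUP BY warehouse

Note: WHERE filters rows before grouping.

Result:
  WH-A: 2
  WH-B: 1
  WH-C: 2
  WH-Central: 1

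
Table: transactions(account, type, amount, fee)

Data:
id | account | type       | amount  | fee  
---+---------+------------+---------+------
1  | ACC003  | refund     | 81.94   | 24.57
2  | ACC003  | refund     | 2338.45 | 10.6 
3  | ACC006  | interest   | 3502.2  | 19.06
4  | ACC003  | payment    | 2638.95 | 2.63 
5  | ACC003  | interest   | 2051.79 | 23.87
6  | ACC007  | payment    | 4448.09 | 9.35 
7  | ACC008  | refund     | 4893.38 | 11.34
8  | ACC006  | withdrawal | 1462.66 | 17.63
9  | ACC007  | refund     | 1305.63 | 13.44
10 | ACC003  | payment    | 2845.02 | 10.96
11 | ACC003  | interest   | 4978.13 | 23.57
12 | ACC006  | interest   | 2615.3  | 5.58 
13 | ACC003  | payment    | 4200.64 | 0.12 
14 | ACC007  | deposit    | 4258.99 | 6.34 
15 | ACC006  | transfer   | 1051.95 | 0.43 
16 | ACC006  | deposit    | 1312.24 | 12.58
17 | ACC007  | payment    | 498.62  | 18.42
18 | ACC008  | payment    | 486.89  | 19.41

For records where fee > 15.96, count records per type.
SELECT type, COUNT(*)
FROM transactions
WHERE fee > 15.96
GROUP BY type

Note: WHERE filters rows before grouping.

Result:
  interest: 3
  payment: 2
  refund: 1
  withdrawal: 1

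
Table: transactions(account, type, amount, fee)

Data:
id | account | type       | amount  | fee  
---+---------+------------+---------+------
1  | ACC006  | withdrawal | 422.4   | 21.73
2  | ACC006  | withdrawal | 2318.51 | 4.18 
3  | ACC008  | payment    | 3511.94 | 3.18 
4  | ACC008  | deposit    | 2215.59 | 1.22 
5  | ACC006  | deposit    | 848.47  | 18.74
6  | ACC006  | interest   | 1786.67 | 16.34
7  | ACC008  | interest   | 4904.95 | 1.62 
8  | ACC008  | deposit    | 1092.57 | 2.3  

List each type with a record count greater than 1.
SELECT type, COUNT(*) as cnt
FROM transactions
GROUP BY type
HAVING COUNT(*) > 1

Result:
  deposit: 3
  interest: 2
  withdrawal: 2

Note: HAVING filters groups after aggregation, WHERE filters rows before.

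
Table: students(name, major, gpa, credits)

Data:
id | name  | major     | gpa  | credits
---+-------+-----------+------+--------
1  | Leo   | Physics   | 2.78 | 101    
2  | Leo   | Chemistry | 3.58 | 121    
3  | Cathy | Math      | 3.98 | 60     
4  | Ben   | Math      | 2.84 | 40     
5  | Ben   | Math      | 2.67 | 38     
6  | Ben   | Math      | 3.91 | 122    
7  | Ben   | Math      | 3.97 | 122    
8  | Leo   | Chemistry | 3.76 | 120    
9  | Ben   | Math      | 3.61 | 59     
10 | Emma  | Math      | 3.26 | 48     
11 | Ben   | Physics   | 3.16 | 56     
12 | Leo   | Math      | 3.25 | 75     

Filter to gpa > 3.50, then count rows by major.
SELECT major, COUNT(*)
FROM students
WHERE gpa > 3.50
GROUP BY major

Note: WHERE filters rows before grouping.

Result:
  Chemistry: 2
  Math: 4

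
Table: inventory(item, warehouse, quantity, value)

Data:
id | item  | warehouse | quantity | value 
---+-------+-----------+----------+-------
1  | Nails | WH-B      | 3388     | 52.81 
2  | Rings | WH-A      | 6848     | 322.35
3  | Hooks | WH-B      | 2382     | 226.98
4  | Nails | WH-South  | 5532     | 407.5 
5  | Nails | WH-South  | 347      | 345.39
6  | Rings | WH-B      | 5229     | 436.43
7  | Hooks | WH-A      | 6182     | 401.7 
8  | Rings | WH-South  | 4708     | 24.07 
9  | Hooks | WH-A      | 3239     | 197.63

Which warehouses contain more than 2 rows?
SELECT warehouse, COUNT(*) as cnt
FROM inventory
GROUP BY warehouse
HAVING COUNT(*) > 2

Result:
  WH-A: 3
  WH-B: 3
  WH-South: 3

Note: HAVING filters groups after aggregation, WHERE filters rows before.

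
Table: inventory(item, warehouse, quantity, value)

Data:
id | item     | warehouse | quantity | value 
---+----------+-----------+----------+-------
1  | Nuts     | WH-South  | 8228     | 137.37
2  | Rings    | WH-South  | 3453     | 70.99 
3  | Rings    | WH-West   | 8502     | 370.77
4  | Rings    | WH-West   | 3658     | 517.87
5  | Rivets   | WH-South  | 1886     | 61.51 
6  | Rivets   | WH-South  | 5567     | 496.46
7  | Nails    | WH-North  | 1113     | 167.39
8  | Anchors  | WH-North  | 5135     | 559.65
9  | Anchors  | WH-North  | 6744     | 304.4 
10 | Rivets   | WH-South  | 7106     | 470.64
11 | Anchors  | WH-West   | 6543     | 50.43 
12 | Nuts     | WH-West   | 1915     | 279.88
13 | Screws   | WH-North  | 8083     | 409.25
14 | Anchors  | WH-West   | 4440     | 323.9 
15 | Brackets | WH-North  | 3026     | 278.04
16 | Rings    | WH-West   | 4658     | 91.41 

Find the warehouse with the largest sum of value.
SELECT warehouse, SUM(value) as val
FROM inventory
GROUP BY warehouse
ORDER BY val DESC
LIMIT 1

Result: WH-North with sum(value) = 1718.73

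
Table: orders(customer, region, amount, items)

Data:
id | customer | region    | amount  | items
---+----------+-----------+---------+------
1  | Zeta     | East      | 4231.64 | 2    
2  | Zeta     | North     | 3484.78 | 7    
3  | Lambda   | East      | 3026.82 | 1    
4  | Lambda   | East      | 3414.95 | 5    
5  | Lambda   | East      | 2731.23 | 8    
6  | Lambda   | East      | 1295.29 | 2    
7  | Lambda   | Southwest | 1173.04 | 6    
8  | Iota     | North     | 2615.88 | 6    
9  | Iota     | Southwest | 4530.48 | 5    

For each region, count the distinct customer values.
SELECT region, COUNT(DISTINCT customer)
FROM orders
GROUP BY region

Result:
  East: 2 distinct
  North: 2 distinct
  Southwest: 2 distinct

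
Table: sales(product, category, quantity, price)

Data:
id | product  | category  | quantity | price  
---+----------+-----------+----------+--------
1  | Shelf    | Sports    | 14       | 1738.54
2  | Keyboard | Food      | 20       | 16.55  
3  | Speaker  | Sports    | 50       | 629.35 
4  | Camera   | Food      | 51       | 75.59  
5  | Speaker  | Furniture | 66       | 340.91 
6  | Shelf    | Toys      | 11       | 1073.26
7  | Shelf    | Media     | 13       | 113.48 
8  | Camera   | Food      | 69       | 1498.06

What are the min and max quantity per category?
SELECT category, MIN(quantity), MAX(quantity)
FROM sales
GROUP BY category

Result:
  Food: min=20, max=69
  Furniture: min=66, max=66
  Media: min=13, max=13
  Sports: min=14, max=50
  Toys: min=11, max=11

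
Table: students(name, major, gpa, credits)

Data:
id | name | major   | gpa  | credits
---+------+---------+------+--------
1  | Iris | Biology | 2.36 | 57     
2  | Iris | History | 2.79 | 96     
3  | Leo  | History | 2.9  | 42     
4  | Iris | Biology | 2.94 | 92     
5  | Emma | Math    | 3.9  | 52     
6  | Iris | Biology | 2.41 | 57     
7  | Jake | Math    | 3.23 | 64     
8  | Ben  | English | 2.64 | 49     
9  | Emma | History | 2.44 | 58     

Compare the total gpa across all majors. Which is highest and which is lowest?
SELECT major, SUM(gpa)
FROM students
GROUP BY major
ORDER BY SUM(gpa)

All groups:
  English: 2.64
  Math: 7.13
  Biology: 7.71
  History: 8.13

Highest: History (8.13)
Lowest: English (2.64)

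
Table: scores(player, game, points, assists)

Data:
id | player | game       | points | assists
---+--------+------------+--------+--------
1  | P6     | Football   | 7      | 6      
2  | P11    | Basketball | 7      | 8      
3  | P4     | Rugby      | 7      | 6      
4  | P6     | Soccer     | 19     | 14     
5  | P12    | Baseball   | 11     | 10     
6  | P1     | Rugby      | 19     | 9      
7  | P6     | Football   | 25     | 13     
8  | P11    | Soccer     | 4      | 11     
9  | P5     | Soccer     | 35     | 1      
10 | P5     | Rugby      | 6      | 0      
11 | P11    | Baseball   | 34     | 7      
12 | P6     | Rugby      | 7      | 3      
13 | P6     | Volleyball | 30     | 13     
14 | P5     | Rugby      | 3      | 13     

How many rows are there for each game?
SELECT game, COUNT(*) as count
FROM scores
GROUP BY game

Result:
  Baseball: 2
  Basketball: 1
  Football: 2
  Rugby: 5
  Soccer: 3
  Volleyball: 1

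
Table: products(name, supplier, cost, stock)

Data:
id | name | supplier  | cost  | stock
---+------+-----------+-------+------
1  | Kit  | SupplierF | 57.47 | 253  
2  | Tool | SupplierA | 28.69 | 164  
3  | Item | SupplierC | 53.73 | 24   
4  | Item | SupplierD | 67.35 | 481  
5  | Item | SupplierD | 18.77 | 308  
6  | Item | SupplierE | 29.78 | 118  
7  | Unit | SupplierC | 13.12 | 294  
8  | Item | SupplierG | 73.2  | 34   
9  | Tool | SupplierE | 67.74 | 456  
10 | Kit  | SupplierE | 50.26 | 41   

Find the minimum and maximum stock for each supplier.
SELECT supplier, MIN(stock), MAX(stock)
FROM products
GROUP BY supplier

Result:
  SupplierA: min=164, max=164
  SupplierC: min=24, max=294
  SupplierD: min=308, max=481
  SupplierE: min=41, max=456
  SupplierF: min=253, max=253
  SupplierG: min=34, max=34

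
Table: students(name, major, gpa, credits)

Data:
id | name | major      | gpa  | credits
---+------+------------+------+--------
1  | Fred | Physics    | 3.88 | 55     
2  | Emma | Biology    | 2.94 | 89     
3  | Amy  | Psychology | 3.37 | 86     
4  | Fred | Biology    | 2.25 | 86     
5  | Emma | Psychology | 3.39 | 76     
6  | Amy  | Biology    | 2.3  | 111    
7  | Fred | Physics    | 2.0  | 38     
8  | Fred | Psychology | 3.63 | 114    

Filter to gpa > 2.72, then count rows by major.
SELECT major, COUNT(*)
FROM students
WHERE gpa > 2.72
GROUP BY major

Note: WHERE filters rows before grouping.

Result:
  Biology: 1
  Physics: 1
  Psychology: 3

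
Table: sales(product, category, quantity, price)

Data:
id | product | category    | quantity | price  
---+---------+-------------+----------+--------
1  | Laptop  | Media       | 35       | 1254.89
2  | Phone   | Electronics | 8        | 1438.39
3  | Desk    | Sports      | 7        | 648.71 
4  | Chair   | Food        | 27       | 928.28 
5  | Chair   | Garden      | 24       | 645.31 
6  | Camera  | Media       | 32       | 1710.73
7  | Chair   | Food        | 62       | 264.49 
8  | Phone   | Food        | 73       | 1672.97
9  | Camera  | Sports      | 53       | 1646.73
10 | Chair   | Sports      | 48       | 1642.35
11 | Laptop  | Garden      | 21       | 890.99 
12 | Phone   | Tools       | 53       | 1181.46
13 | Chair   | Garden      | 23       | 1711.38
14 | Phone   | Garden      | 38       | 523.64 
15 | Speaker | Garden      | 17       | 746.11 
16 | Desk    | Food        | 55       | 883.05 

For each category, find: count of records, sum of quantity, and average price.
SELECT category,
       COUNT(*) as cnt,
       SUM(quantity) as total_quantity,
       AVG(price) as avg_price
FROM sales
GROUP BY category

Result:
  Electronics: 1 records, 8 total quantity, 1438.39 avg price
  Food: 4 records, 217 total quantity, 937.20 avg price
  Garden: 5 records, 123 total quantity, 903.49 avg price
  Media: 2 records, 67 total quantity, 1482.81 avg price
  Sports: 3 records, 108 total quantity, 1312.60 avg price
  Tools: 1 records, 53 total quantity, 1181.46 avg price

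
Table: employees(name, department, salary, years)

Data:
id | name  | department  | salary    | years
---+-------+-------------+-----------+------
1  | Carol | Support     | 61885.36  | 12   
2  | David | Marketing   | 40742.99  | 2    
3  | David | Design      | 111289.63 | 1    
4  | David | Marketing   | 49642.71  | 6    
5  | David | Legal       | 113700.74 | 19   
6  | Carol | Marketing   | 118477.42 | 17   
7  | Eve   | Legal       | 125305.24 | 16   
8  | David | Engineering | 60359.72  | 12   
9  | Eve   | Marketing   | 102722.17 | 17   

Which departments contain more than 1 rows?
SELECT department, COUNT(*) as cnt
FROM employees
GROUP BY department
HAVING COUNT(*) > 1

Result:
  Legal: 2
  Marketing: 4

Note: HAVING filters groups after aggregation, WHERE filters rows before.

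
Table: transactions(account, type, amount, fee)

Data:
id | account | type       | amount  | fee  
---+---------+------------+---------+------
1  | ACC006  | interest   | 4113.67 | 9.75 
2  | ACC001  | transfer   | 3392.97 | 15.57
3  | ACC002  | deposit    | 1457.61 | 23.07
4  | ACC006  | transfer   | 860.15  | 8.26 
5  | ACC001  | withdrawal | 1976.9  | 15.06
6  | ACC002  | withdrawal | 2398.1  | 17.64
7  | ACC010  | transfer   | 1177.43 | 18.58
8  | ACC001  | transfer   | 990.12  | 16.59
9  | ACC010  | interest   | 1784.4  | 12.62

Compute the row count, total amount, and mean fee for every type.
SELECT type,
       COUNT(*) as cnt,
       SUM(amount) as total_amount,
       AVG(fee) as avg_fee
FROM transactions
GROUP BY type

Result:
  deposit: 1 records, 1457.61 total amount, 23.07 avg fee
  interest: 2 records, 5898.07 total amount, 11.19 avg fee
  transfer: 4 records, 6420.67 total amount, 14.75 avg fee
  withdrawal: 2 records, 4375.00 total amount, 16.35 avg fee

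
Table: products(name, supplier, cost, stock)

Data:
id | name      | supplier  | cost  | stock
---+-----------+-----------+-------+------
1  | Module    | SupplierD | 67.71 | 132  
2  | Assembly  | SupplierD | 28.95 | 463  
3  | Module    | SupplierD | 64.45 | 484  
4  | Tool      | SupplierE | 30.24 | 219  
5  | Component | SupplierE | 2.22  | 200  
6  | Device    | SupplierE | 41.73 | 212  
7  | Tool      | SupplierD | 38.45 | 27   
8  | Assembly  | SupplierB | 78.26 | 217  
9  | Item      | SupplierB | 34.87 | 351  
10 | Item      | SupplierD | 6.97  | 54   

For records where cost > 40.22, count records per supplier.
SELECT supplier, COUNT(*)
FROM products
WHERE cost > 40.22
GROUP BY supplier

Note: WHERE filters rows before grouping.

Result:
  SupplierB: 1
  SupplierD: 2
  SupplierE: 1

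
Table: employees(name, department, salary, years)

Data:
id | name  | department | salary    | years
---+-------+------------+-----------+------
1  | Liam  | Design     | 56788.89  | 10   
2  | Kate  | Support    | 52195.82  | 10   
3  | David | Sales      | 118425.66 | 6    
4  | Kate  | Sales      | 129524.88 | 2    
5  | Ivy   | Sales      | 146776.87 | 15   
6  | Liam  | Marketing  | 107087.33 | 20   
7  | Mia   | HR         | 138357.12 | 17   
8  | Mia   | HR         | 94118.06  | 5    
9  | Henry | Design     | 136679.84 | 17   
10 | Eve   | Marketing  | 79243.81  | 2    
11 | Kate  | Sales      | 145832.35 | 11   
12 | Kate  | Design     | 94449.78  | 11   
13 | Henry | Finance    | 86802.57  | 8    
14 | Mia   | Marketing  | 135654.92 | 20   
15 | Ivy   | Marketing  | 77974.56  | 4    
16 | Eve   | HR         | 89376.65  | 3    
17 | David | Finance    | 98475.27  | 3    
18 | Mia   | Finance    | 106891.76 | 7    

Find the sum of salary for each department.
SELECT department, SUM(salary) as result
FROM employees
GROUP BY department

Result:
  Design: 287918.51
  Finance: 292169.60
  HR: 321851.83
  Marketing: 399960.62
  Sales: 540559.76
  Support: 52195.82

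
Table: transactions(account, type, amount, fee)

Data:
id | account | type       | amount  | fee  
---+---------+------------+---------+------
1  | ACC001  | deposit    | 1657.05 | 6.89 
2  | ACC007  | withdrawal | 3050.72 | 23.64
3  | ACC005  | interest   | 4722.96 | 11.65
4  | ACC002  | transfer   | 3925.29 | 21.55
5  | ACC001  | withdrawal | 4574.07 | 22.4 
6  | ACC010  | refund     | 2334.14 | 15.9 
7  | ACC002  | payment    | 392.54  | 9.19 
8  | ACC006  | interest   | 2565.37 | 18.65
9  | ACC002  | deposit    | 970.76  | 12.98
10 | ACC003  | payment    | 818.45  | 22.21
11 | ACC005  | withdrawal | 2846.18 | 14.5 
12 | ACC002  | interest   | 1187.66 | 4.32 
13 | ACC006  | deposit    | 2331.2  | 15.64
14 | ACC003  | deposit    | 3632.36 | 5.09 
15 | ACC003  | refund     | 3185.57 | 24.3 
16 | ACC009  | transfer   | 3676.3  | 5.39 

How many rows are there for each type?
SELECT type, COUNT(*) as count
FROM transactions
GROUP BY type

Result:
  deposit: 4
  interest: 3
  payment: 2
  refund: 2
  transfer: 2
  withdrawal: 3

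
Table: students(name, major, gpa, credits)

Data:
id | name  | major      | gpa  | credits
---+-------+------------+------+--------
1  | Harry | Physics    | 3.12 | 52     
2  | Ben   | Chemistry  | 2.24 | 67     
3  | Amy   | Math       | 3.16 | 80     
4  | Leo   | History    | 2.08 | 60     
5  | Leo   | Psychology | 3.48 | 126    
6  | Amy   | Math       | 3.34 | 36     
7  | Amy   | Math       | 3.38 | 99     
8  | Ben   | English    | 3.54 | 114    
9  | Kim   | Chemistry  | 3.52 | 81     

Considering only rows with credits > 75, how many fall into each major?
SELECT major, COUNT(*)
FROM students
WHERE credits > 75
GROUP BY major

Note: WHERE filters rows before grouping.

Result:
  Chemistry: 1
  English: 1
  Math: 2
  Psychology: 1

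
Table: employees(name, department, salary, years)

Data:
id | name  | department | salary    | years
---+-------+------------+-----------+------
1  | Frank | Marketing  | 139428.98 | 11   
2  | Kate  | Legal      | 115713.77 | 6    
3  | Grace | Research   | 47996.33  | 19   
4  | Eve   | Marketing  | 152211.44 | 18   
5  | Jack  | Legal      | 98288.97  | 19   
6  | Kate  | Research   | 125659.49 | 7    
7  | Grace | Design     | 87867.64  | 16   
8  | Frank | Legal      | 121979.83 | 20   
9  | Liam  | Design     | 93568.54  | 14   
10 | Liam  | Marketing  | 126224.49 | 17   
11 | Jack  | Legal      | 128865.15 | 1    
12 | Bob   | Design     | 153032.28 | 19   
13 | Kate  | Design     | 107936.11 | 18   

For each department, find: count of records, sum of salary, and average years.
SELECT department,
       COUNT(*) as cnt,
       SUM(salary) as total_salary,
       AVG(years) as avg_years
FROM employees
GROUP BY department

Result:
  Design: 4 records, 442404.57 total salary, 16.75 avg years
  Legal: 4 records, 464847.72 total salary, 11.50 avg years
  Marketing: 3 records, 417864.91 total salary, 15.33 avg years
  Research: 2 records, 173655.82 total salary, 13.00 avg years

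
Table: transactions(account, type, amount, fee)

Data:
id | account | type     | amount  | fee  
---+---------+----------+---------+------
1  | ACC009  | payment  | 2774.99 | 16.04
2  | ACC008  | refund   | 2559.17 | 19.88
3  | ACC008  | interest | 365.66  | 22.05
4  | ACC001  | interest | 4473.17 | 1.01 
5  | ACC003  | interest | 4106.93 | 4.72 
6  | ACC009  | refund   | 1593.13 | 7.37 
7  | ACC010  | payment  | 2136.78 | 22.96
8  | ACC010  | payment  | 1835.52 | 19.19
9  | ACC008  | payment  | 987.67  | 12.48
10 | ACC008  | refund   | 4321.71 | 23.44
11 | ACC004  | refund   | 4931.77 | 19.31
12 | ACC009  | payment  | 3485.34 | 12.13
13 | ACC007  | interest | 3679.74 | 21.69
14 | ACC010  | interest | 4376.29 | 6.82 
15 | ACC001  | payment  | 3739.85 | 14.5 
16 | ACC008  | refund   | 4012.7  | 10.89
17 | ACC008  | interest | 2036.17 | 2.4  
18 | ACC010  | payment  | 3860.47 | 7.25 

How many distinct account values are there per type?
SELECT type, COUNT(DISTINCT account)
FROM transactions
GROUP BY type

Result:
  interest: 5 distinct
  payment: 4 distinct
  refund: 3 distinct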